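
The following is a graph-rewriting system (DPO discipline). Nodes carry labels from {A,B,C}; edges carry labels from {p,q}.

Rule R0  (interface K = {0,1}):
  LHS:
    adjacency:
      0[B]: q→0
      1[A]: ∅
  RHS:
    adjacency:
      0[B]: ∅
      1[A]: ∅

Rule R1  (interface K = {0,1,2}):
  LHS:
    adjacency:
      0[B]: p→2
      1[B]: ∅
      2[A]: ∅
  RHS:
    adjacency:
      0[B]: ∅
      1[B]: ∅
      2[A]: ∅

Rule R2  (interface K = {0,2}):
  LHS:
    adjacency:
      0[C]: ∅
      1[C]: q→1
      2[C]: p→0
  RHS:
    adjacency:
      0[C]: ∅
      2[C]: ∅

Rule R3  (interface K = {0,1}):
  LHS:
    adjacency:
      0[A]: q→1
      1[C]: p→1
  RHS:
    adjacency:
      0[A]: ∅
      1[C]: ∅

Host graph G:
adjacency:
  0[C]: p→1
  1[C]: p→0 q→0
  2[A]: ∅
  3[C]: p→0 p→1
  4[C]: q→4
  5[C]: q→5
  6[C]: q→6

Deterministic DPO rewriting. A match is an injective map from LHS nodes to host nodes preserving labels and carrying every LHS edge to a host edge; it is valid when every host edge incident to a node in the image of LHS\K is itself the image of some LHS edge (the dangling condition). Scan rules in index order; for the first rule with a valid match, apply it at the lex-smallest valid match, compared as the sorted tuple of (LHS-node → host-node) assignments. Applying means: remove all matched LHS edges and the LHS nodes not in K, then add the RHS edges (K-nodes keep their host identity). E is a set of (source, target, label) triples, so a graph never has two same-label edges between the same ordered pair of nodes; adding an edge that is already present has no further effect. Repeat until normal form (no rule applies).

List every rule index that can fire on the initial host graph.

R0: no valid match — LHS pattern not found
R1: no valid match — LHS pattern not found
R2: 12 valid matches — {0↦0, 1↦4, 2↦1}, {0↦0, 1↦4, 2↦3}, {0↦0, 1↦5, 2↦1} (+9 more)
R3: no valid match — LHS pattern not found

Answer: [R2]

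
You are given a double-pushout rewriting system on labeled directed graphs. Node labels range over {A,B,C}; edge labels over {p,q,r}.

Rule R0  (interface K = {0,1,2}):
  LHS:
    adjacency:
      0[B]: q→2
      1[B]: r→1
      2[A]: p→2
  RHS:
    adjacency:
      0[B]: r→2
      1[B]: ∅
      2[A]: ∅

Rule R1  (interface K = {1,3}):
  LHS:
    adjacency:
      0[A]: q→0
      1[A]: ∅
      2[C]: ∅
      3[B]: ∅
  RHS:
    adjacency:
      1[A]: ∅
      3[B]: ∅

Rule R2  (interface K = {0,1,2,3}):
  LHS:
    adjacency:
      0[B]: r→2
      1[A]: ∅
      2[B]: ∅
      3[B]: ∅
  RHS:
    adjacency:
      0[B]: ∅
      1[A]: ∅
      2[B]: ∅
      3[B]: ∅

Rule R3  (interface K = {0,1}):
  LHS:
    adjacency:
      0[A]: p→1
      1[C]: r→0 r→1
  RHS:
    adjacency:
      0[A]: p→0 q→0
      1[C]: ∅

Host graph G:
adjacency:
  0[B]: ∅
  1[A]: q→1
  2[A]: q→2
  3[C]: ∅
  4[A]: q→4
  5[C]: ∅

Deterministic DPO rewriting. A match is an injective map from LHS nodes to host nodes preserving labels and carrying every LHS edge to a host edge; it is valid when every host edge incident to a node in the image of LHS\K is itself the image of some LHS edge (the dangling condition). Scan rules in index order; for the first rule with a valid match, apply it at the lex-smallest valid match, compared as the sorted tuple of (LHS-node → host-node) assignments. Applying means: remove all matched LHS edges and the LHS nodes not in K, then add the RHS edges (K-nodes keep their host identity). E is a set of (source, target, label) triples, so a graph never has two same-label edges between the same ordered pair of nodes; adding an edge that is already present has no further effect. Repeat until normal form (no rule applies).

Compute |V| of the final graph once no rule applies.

Answer: 2

Derivation:
start.  V:6 E:3  edges: 1-q->1 2-q->2 4-q->4
1. fire R1 via {0↦1, 1↦2, 2↦3, 3↦0}  →  V:4 E:2  edges: 2-q->2 4-q->4
2. fire R1 via {0↦2, 1↦4, 2↦5, 3↦0}  →  V:2 E:1  edges: 4-q->4
halt: no rule applies after step 2
NF nodes: {0:B, 4:A}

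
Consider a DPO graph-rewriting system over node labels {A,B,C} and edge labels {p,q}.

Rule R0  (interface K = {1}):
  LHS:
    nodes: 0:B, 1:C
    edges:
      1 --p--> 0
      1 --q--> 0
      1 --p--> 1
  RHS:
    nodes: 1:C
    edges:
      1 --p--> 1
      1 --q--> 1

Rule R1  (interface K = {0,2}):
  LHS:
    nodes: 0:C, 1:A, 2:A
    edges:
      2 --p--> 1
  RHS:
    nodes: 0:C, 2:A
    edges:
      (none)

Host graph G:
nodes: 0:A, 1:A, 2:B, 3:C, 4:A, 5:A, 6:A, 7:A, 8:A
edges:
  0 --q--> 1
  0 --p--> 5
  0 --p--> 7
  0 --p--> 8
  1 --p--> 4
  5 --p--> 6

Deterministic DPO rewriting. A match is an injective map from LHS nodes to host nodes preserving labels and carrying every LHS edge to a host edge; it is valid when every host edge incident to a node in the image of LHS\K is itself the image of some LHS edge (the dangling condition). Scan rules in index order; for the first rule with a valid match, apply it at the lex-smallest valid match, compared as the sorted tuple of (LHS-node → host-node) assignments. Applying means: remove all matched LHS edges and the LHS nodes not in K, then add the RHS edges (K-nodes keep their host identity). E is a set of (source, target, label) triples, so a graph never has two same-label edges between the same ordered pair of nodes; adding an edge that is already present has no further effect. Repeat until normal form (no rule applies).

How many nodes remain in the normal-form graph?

[0] host  ⇒  9 nodes, 6 edges  {0-q->1 0-p->5 0-p->7 0-p->8 1-p->4 5-p->6}
[1] R1 @ {0↦3, 1↦4, 2↦1}  ⇒  8 nodes, 5 edges  {0-q->1 0-p->5 0-p->7 0-p->8 5-p->6}
[2] R1 @ {0↦3, 1↦6, 2↦5}  ⇒  7 nodes, 4 edges  {0-q->1 0-p->5 0-p->7 0-p->8}
[3] R1 @ {0↦3, 1↦5, 2↦0}  ⇒  6 nodes, 3 edges  {0-q->1 0-p->7 0-p->8}
[4] R1 @ {0↦3, 1↦7, 2↦0}  ⇒  5 nodes, 2 edges  {0-q->1 0-p->8}
[5] R1 @ {0↦3, 1↦8, 2↦0}  ⇒  4 nodes, 1 edges  {0-q->1}
normal form: no rule applies after step 5
NF nodes: {0:A, 1:A, 2:B, 3:C}

Answer: 4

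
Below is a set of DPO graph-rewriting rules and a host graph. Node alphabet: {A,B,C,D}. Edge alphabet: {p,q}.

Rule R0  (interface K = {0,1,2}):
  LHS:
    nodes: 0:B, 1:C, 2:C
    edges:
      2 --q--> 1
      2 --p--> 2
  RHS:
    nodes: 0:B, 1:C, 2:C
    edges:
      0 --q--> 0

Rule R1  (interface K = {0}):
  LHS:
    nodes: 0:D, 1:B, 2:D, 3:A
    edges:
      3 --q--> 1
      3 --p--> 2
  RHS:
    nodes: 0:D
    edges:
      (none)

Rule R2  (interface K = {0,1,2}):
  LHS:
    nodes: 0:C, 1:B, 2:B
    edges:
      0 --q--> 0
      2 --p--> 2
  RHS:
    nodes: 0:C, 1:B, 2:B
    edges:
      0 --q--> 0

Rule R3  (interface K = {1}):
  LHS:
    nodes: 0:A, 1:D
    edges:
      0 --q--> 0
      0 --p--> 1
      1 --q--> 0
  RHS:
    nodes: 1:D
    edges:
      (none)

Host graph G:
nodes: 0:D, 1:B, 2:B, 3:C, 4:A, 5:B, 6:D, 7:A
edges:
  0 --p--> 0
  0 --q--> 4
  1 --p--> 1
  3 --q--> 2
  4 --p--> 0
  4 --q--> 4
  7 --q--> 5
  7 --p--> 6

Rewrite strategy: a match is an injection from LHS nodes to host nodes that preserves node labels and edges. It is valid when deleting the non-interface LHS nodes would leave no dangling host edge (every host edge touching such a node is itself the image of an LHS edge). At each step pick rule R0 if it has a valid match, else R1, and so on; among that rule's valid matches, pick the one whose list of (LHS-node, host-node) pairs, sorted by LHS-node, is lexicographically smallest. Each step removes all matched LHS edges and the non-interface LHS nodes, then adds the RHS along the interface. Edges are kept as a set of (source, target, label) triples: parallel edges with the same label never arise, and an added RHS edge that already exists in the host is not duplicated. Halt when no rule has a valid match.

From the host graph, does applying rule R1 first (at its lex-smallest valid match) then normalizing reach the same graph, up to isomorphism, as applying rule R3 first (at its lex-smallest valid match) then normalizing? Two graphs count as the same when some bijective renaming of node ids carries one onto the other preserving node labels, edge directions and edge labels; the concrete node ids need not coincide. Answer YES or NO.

branch R1-first: apply at {0↦0, 1↦5, 2↦6, 3↦7} → |E|=6, then 1 more step(s) → NF |V|=4 |E|=3 V={0:D, 1:B, 2:B, 3:C} E=0-p->0 1-p->1 3-q->2
branch R3-first: apply at {0↦4, 1↦0} → |E|=5, then 1 more step(s) → NF |V|=4 |E|=3 V={0:D, 1:B, 2:B, 3:C} E=0-p->0 1-p->1 3-q->2
graphs isomorphic (equal up to label-preserving node renaming)

Answer: YES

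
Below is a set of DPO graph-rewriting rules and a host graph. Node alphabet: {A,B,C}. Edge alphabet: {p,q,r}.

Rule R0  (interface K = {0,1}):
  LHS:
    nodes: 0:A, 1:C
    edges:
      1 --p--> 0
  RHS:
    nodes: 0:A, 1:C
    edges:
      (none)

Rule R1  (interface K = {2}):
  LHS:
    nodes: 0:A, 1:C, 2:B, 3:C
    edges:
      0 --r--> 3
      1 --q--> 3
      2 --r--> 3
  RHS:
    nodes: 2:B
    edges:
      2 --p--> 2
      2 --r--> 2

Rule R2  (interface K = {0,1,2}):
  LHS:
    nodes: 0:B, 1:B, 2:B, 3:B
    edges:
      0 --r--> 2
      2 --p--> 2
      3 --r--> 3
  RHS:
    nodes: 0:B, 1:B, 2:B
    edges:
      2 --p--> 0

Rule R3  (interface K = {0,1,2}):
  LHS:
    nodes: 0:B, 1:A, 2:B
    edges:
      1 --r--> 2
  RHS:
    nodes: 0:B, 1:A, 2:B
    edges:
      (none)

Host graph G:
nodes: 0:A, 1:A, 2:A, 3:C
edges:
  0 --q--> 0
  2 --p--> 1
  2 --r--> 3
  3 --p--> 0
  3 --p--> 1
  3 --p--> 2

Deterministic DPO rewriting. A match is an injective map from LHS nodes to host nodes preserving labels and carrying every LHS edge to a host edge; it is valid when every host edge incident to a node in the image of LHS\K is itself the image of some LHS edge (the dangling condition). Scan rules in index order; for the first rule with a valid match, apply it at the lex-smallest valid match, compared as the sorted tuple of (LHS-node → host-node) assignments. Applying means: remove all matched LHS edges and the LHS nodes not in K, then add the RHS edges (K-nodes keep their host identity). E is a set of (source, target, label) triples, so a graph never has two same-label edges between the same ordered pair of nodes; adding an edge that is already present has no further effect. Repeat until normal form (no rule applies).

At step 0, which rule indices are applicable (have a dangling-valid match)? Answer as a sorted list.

R0: 3 valid matches — {0↦0, 1↦3}, {0↦1, 1↦3}, {0↦2, 1↦3}
R1: no valid match — LHS pattern not found
R2: no valid match — LHS pattern not found
R3: no valid match — LHS pattern not found

Answer: [R0]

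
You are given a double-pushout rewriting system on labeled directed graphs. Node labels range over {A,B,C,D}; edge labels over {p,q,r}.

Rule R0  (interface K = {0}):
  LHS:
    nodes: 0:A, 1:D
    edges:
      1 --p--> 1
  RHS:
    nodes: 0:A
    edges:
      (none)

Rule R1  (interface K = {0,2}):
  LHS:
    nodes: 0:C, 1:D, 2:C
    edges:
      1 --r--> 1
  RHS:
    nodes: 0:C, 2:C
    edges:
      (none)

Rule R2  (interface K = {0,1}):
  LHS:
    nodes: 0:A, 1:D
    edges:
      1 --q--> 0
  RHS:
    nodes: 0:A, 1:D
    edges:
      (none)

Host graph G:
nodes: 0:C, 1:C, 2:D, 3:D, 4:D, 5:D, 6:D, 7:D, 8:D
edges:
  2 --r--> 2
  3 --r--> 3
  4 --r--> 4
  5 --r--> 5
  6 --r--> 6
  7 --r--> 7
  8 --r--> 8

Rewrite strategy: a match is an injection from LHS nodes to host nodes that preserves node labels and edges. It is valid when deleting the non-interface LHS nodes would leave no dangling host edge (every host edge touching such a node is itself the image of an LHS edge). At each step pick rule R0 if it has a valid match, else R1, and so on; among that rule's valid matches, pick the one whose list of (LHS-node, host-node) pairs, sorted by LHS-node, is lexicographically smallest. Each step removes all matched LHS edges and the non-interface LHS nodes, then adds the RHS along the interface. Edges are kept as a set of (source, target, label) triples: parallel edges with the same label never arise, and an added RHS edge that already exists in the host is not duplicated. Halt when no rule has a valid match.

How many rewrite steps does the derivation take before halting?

Answer: 7

Steps:
[0] host  ⇒  9 nodes, 7 edges  {2-r->2 3-r->3 4-r->4 5-r->5 6-r->6 7-r->7 8-r->8}
[1] R1 @ {0↦0, 1↦2, 2↦1}  ⇒  8 nodes, 6 edges  {3-r->3 4-r->4 5-r->5 6-r->6 7-r->7 8-r->8}
[2] R1 @ {0↦0, 1↦3, 2↦1}  ⇒  7 nodes, 5 edges  {4-r->4 5-r->5 6-r->6 7-r->7 8-r->8}
[3] R1 @ {0↦0, 1↦4, 2↦1}  ⇒  6 nodes, 4 edges  {5-r->5 6-r->6 7-r->7 8-r->8}
[4] R1 @ {0↦0, 1↦5, 2↦1}  ⇒  5 nodes, 3 edges  {6-r->6 7-r->7 8-r->8}
[5] R1 @ {0↦0, 1↦6, 2↦1}  ⇒  4 nodes, 2 edges  {7-r->7 8-r->8}
[6] R1 @ {0↦0, 1↦7, 2↦1}  ⇒  3 nodes, 1 edges  {8-r->8}
[7] R1 @ {0↦0, 1↦8, 2↦1}  ⇒  2 nodes, 0 edges  {∅}
normal form: no rule applies after step 7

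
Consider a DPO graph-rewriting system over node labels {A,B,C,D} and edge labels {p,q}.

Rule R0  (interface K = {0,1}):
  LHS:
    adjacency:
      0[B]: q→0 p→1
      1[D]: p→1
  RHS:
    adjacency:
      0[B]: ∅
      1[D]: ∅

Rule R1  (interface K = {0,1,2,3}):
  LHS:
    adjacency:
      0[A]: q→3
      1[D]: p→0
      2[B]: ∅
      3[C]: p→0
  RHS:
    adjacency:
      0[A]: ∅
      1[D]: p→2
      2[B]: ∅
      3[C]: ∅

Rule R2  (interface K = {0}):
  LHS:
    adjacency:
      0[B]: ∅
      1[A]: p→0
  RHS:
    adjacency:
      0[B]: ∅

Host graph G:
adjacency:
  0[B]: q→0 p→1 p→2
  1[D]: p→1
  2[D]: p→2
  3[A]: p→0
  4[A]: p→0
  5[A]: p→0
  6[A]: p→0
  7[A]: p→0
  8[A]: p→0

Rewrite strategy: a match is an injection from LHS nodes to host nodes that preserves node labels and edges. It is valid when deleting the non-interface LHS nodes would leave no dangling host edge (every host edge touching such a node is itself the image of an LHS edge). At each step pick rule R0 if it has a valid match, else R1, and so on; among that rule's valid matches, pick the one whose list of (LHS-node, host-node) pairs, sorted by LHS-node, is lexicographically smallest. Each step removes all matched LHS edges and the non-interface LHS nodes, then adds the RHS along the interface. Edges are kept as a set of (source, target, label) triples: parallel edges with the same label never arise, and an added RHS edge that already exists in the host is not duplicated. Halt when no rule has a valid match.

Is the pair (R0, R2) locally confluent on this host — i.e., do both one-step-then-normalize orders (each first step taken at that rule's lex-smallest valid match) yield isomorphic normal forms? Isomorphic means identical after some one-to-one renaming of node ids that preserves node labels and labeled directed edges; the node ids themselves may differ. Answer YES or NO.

branch R0-first: apply at {0↦0, 1↦1} → |E|=8, then 6 more step(s) → NF |V|=3 |E|=2 V={0:B, 1:D, 2:D} E=0-p->2 2-p->2
branch R2-first: apply at {0↦0, 1↦3} → |E|=10, then 6 more step(s) → NF |V|=3 |E|=2 V={0:B, 1:D, 2:D} E=0-p->2 2-p->2
graphs isomorphic (equal up to label-preserving node renaming)

Answer: YES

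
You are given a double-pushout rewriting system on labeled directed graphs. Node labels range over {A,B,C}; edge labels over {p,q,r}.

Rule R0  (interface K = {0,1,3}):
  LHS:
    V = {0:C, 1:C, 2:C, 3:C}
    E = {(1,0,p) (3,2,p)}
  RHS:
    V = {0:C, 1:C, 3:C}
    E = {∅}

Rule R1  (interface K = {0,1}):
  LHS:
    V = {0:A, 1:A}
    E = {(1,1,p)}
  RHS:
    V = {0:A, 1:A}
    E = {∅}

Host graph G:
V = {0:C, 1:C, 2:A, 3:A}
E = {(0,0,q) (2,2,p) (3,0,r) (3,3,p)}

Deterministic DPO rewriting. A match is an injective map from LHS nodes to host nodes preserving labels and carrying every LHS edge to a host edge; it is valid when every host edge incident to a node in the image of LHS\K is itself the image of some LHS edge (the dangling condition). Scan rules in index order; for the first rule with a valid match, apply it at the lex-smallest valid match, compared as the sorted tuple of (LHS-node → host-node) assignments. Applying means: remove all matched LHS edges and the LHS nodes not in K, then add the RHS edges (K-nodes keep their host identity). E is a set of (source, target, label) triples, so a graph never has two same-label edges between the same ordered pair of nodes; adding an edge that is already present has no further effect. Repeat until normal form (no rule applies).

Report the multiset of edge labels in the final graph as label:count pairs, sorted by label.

[0] host  ⇒  4 nodes, 4 edges  {0-q->0 2-p->2 3-r->0 3-p->3}
[1] R1 @ {0↦2, 1↦3}  ⇒  4 nodes, 3 edges  {0-q->0 2-p->2 3-r->0}
[2] R1 @ {0↦3, 1↦2}  ⇒  4 nodes, 2 edges  {0-q->0 3-r->0}
final graph: no rule applies after step 2
NF edges: [(0, 0, 'q'), (3, 0, 'r')]

Answer: q:1 r:1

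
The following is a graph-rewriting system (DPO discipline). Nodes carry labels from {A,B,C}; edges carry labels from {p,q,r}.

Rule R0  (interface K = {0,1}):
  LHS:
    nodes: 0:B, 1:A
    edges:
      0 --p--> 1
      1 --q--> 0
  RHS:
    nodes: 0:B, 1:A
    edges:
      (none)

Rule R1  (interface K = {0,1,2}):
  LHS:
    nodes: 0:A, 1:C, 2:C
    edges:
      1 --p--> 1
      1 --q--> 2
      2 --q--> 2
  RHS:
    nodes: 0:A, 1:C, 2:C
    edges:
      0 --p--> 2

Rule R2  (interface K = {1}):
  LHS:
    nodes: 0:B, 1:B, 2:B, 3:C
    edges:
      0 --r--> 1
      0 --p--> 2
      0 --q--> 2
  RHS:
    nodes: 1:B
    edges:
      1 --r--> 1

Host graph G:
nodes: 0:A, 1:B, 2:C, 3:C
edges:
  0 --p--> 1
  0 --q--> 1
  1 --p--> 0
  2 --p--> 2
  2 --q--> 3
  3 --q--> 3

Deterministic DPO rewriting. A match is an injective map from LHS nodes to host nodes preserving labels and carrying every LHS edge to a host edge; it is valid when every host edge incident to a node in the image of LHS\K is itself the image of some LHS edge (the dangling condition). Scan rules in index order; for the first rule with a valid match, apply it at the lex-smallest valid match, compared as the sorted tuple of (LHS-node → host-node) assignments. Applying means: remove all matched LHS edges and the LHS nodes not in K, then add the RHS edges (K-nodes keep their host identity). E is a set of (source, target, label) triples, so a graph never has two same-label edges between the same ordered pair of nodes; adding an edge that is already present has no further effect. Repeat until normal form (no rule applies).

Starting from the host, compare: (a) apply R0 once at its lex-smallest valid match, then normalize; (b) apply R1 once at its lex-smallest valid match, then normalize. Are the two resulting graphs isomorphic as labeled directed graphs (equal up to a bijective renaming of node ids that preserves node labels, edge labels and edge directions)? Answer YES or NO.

Answer: YES

Derivation:
branch R0-first: apply at {0↦1, 1↦0} → |E|=4, then 1 more step(s) → NF |V|=4 |E|=2 V={0:A, 1:B, 2:C, 3:C} E=0-p->1 0-p->3
branch R1-first: apply at {0↦0, 1↦2, 2↦3} → |E|=4, then 1 more step(s) → NF |V|=4 |E|=2 V={0:A, 1:B, 2:C, 3:C} E=0-p->1 0-p->3
graphs isomorphic (equal up to label-preserving node renaming)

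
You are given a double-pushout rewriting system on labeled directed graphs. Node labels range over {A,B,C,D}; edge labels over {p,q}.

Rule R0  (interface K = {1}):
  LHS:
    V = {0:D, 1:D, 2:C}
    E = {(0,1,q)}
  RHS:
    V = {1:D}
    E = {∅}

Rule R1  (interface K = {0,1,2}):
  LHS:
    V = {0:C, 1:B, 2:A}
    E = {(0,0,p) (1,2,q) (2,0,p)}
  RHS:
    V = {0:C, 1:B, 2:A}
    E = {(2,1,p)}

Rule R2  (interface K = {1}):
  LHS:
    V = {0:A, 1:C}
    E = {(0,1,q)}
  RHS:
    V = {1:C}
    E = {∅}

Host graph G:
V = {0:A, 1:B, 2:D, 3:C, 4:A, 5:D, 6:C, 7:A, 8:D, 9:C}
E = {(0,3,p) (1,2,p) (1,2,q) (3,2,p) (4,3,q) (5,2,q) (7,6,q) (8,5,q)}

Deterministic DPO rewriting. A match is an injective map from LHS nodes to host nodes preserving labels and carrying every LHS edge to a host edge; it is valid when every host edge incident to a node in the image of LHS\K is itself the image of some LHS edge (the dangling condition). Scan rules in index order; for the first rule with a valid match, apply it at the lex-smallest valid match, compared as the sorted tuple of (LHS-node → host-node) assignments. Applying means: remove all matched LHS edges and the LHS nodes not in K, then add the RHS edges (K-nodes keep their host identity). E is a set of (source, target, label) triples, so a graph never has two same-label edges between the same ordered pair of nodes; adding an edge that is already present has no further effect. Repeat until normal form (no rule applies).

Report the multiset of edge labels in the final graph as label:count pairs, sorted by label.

[0] host  ⇒  10 nodes, 8 edges  {0-p->3 1-p->2 1-q->2 3-p->2 4-q->3 5-q->2 7-q->6 8-q->5}
[1] R0 @ {0↦8, 1↦5, 2↦9}  ⇒  8 nodes, 7 edges  {0-p->3 1-p->2 1-q->2 3-p->2 4-q->3 5-q->2 7-q->6}
[2] R2 @ {0↦4, 1↦3}  ⇒  7 nodes, 6 edges  {0-p->3 1-p->2 1-q->2 3-p->2 5-q->2 7-q->6}
[3] R2 @ {0↦7, 1↦6}  ⇒  6 nodes, 5 edges  {0-p->3 1-p->2 1-q->2 3-p->2 5-q->2}
[4] R0 @ {0↦5, 1↦2, 2↦6}  ⇒  4 nodes, 4 edges  {0-p->3 1-p->2 1-q->2 3-p->2}
final graph: no rule applies after step 4
NF edges: [(0, 3, 'p'), (1, 2, 'p'), (1, 2, 'q'), (3, 2, 'p')]

Answer: p:3 q:1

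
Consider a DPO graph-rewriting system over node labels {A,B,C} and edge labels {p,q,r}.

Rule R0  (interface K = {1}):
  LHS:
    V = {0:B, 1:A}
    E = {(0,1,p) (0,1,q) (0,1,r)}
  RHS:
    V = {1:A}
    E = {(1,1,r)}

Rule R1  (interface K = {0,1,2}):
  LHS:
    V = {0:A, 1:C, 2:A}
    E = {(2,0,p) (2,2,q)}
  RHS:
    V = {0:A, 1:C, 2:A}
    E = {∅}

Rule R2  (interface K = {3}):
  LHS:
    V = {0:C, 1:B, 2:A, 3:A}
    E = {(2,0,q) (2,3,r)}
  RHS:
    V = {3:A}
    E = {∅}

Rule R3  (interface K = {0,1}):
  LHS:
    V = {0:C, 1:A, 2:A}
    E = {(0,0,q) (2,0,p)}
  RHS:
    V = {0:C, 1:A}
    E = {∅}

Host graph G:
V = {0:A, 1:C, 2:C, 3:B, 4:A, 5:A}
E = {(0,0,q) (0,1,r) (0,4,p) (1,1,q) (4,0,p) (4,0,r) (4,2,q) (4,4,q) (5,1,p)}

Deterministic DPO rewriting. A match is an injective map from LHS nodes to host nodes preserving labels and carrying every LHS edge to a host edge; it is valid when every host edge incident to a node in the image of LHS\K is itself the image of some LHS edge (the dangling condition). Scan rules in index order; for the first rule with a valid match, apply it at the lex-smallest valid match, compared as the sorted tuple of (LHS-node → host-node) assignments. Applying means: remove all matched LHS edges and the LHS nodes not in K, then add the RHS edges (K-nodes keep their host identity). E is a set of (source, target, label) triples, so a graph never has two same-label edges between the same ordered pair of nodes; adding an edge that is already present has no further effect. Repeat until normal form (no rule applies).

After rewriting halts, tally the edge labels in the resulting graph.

Answer: r:1

Steps:
[0] host  ⇒  6 nodes, 9 edges  {0-q->0 0-r->1 0-p->4 1-q->1 4-p->0 4-r->0 4-q->2 4-q->4 5-p->1}
[1] R1 @ {0↦0, 1↦1, 2↦4}  ⇒  6 nodes, 7 edges  {0-q->0 0-r->1 0-p->4 1-q->1 4-r->0 4-q->2 5-p->1}
[2] R1 @ {0↦4, 1↦1, 2↦0}  ⇒  6 nodes, 5 edges  {0-r->1 1-q->1 4-r->0 4-q->2 5-p->1}
[3] R2 @ {0↦2, 1↦3, 2↦4, 3↦0}  ⇒  3 nodes, 3 edges  {0-r->1 1-q->1 5-p->1}
[4] R3 @ {0↦1, 1↦0, 2↦5}  ⇒  2 nodes, 1 edges  {0-r->1}
halt: no rule applies after step 4
NF edges: [(0, 1, 'r')]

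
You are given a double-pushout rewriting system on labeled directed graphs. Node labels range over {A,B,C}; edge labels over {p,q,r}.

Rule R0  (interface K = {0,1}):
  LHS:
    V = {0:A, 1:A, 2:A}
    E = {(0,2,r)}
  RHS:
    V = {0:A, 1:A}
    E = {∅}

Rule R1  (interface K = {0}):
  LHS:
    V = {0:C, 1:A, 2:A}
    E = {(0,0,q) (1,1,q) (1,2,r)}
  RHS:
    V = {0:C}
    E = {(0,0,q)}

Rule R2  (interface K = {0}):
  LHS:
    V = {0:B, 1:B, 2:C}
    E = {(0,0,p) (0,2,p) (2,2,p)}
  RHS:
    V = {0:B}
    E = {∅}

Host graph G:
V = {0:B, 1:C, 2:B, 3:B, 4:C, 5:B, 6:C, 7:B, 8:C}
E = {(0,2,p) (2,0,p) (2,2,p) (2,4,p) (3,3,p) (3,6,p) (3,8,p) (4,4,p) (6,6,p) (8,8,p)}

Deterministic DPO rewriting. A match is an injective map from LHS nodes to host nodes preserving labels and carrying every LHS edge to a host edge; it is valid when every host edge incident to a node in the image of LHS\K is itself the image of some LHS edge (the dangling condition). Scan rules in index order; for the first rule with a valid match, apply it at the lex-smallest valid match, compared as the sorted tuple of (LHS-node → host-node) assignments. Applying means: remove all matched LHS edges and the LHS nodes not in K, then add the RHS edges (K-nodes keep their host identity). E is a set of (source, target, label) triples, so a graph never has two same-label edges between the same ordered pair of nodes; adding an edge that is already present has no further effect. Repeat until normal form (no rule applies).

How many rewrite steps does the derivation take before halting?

initial: |V|=9 |E|=10  E = 0-p->2 2-p->0 2-p->2 2-p->4 3-p->3 3-p->6 3-p->8 4-p->4 6-p->6 8-p->8
step 1: apply R2 at {0↦2, 1↦5, 2↦4}  → |V|=7 |E|=7  E = 0-p->2 2-p->0 3-p->3 3-p->6 3-p->8 6-p->6 8-p->8
step 2: apply R2 at {0↦3, 1↦7, 2↦6}  → |V|=5 |E|=4  E = 0-p->2 2-p->0 3-p->8 8-p->8
halt: no rule applies after step 2

Answer: 2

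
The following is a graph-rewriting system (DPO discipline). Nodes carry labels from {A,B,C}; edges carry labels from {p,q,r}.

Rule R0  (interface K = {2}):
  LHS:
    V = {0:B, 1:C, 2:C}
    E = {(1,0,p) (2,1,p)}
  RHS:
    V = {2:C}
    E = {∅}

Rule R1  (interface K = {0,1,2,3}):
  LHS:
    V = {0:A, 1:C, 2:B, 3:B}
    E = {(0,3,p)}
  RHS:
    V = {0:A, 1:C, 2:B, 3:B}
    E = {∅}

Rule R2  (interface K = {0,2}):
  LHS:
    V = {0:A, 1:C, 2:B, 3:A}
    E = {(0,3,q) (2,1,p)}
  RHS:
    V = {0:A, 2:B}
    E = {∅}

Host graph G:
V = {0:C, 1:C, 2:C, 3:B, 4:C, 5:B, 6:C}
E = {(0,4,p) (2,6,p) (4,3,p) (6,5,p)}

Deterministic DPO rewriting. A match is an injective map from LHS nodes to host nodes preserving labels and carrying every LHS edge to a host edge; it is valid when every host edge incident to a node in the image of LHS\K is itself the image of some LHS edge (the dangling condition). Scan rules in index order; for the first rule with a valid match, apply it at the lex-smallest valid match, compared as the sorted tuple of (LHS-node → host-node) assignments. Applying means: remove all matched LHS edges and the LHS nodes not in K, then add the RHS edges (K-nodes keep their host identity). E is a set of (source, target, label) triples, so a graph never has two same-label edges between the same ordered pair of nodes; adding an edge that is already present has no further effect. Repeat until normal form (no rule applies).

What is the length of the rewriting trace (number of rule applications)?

Answer: 2

Derivation:
initial: |V|=7 |E|=4  E = 0-p->4 2-p->6 4-p->3 6-p->5
step 1: apply R0 at {0↦3, 1↦4, 2↦0}  → |V|=5 |E|=2  E = 2-p->6 6-p->5
step 2: apply R0 at {0↦5, 1↦6, 2↦2}  → |V|=3 |E|=0  E = ∅
normal form: no rule applies after step 2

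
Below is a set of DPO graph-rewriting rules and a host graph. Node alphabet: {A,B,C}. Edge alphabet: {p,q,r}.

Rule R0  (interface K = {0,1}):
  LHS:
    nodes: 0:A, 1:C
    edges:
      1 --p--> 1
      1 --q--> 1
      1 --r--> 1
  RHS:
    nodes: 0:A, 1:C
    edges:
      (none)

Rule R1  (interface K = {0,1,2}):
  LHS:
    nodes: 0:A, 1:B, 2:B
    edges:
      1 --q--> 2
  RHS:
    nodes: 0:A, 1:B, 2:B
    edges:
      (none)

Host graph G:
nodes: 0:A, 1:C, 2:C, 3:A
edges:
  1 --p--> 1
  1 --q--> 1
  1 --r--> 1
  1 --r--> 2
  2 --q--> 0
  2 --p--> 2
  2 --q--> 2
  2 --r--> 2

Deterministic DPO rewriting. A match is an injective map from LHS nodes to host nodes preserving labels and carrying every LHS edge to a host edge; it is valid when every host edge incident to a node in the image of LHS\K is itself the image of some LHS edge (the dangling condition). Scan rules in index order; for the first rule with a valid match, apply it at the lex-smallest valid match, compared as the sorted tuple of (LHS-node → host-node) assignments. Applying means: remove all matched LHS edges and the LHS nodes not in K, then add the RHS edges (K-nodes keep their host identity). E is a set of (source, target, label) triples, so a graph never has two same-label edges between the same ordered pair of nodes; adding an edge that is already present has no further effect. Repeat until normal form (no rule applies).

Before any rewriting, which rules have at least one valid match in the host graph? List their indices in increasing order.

Answer: [R0]

Steps:
R0: 4 valid matches — {0↦0, 1↦1}, {0↦0, 1↦2}, {0↦3, 1↦1} (+1 more)
R1: no valid match — LHS pattern not found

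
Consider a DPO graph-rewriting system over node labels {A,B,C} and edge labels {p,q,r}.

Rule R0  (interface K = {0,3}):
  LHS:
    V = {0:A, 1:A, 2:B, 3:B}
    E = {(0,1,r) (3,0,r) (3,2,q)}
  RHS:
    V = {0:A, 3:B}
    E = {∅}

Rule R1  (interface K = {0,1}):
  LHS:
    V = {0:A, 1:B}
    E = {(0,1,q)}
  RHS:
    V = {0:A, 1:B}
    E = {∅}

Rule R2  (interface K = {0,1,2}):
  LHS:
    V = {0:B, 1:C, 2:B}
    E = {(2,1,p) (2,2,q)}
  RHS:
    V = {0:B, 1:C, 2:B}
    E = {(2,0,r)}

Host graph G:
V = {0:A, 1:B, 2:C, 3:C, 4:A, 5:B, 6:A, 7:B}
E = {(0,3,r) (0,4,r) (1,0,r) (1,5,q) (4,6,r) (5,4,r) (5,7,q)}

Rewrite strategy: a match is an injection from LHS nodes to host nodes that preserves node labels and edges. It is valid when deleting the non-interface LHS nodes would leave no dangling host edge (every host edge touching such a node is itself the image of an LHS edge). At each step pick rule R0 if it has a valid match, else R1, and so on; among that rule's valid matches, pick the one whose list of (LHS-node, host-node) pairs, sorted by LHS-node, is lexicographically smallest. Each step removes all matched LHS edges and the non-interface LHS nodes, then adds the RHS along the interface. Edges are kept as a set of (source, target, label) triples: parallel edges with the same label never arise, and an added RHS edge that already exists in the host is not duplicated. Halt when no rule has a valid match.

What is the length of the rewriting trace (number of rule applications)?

[0] host  ⇒  8 nodes, 7 edges  {0-r->3 0-r->4 1-r->0 1-q->5 4-r->6 5-r->4 5-q->7}
[1] R0 @ {0↦4, 1↦6, 2↦7, 3↦5}  ⇒  6 nodes, 4 edges  {0-r->3 0-r->4 1-r->0 1-q->5}
[2] R0 @ {0↦0, 1↦4, 2↦5, 3↦1}  ⇒  4 nodes, 1 edges  {0-r->3}
normal form: no rule applies after step 2

Answer: 2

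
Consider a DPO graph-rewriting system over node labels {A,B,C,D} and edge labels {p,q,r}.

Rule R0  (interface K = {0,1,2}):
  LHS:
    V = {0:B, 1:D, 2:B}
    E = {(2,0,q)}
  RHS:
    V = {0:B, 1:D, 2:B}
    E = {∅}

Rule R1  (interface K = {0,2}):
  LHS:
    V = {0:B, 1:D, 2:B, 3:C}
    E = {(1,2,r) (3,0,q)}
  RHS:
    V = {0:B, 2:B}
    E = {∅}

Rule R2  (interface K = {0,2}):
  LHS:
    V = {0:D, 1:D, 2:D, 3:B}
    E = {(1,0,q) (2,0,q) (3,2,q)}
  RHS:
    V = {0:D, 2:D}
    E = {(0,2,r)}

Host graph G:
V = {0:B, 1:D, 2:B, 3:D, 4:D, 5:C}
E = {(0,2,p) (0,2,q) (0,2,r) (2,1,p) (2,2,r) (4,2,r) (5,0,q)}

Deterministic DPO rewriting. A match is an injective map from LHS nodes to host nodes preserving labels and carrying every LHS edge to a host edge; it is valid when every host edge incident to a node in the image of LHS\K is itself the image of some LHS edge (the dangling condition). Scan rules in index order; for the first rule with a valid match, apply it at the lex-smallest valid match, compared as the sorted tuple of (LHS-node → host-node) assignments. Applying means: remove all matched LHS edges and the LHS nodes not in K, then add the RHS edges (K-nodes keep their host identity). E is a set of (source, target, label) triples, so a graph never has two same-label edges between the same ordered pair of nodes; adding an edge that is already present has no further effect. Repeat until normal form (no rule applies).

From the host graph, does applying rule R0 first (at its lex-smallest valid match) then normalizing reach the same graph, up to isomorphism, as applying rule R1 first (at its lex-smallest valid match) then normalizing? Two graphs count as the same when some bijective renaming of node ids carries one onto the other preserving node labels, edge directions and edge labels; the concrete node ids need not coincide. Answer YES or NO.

Answer: YES

Steps:
branch R0-first: apply at {0↦2, 1↦1, 2↦0} → |E|=6, then 1 more step(s) → NF |V|=4 |E|=4 V={0:B, 1:D, 2:B, 3:D} E=0-p->2 0-r->2 2-p->1 2-r->2
branch R1-first: apply at {0↦0, 1↦4, 2↦2, 3↦5} → |E|=5, then 1 more step(s) → NF |V|=4 |E|=4 V={0:B, 1:D, 2:B, 3:D} E=0-p->2 0-r->2 2-p->1 2-r->2
graphs isomorphic (equal up to label-preserving node renaming)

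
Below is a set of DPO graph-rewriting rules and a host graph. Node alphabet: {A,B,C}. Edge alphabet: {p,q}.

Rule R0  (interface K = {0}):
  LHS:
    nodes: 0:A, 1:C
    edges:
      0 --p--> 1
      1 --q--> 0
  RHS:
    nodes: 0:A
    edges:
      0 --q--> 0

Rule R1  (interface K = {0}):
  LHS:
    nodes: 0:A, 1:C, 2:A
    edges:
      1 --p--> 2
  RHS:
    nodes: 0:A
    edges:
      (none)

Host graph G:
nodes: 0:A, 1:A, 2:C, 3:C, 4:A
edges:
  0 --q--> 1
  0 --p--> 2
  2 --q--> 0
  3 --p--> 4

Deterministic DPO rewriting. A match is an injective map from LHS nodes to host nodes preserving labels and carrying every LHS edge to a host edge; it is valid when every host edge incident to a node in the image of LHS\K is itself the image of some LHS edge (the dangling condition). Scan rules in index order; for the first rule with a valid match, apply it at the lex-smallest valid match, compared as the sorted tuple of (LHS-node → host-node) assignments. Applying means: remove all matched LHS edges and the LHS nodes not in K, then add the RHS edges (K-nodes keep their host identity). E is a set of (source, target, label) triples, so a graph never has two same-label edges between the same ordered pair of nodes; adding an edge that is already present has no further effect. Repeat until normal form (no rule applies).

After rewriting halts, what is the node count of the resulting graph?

start.  V:5 E:4  edges: 0-q->1 0-p->2 2-q->0 3-p->4
1. fire R0 via {0↦0, 1↦2}  →  V:4 E:3  edges: 0-q->0 0-q->1 3-p->4
2. fire R1 via {0↦0, 1↦3, 2↦4}  →  V:2 E:2  edges: 0-q->0 0-q->1
halt: no rule applies after step 2
NF nodes: {0:A, 1:A}

Answer: 2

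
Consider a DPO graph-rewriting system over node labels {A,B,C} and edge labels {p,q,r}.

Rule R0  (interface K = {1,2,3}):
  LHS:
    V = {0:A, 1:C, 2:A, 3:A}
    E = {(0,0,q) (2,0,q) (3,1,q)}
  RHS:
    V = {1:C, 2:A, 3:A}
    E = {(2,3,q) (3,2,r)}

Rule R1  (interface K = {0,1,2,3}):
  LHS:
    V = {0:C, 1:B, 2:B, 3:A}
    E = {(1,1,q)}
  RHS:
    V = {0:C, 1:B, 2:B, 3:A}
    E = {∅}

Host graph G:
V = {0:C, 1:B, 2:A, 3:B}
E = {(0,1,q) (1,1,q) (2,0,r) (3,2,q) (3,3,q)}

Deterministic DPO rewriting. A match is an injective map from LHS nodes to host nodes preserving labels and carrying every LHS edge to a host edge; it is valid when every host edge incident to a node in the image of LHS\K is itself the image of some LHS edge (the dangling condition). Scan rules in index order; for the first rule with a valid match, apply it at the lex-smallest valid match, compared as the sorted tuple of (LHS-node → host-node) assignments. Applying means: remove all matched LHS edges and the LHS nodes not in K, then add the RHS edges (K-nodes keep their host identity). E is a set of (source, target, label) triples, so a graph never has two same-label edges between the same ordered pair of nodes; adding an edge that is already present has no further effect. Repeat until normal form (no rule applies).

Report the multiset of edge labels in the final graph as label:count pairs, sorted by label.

Answer: q:2 r:1

Rewrite trace:
start.  V:4 E:5  edges: 0-q->1 1-q->1 2-r->0 3-q->2 3-q->3
1. fire R1 via {0↦0, 1↦1, 2↦3, 3↦2}  →  V:4 E:4  edges: 0-q->1 2-r->0 3-q->2 3-q->3
2. fire R1 via {0↦0, 1↦3, 2↦1, 3↦2}  →  V:4 E:3  edges: 0-q->1 2-r->0 3-q->2
halt: no rule applies after step 2
NF edges: [(0, 1, 'q'), (2, 0, 'r'), (3, 2, 'q')]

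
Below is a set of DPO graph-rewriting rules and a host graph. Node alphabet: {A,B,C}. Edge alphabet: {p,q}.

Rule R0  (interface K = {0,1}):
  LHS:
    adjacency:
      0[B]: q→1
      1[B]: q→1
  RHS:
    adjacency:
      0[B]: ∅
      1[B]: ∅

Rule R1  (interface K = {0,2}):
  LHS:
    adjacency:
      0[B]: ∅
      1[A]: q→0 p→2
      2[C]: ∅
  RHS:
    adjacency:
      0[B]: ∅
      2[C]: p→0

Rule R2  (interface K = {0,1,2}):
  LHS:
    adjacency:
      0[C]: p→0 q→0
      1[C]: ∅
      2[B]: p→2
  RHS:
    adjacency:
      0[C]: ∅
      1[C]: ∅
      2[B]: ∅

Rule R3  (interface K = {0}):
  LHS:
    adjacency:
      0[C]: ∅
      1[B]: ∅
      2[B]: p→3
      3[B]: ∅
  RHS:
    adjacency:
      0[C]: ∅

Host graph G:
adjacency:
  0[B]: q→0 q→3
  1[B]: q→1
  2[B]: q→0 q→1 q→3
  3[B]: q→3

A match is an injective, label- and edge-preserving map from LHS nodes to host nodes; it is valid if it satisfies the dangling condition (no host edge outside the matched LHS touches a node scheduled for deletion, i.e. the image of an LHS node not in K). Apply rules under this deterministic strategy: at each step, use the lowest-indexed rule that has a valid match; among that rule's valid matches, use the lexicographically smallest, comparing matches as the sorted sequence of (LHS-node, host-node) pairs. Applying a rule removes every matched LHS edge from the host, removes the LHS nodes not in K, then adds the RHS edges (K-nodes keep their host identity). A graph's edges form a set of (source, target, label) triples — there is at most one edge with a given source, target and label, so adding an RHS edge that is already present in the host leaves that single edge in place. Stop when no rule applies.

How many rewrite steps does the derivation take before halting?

Answer: 3

Steps:
[0] host  ⇒  4 nodes, 7 edges  {0-q->0 0-q->3 1-q->1 2-q->0 2-q->1 2-q->3 3-q->3}
[1] R0 @ {0↦0, 1↦3}  ⇒  4 nodes, 5 edges  {0-q->0 1-q->1 2-q->0 2-q->1 2-q->3}
[2] R0 @ {0↦2, 1↦0}  ⇒  4 nodes, 3 edges  {1-q->1 2-q->1 2-q->3}
[3] R0 @ {0↦2, 1↦1}  ⇒  4 nodes, 1 edges  {2-q->3}
normal form: no rule applies after step 3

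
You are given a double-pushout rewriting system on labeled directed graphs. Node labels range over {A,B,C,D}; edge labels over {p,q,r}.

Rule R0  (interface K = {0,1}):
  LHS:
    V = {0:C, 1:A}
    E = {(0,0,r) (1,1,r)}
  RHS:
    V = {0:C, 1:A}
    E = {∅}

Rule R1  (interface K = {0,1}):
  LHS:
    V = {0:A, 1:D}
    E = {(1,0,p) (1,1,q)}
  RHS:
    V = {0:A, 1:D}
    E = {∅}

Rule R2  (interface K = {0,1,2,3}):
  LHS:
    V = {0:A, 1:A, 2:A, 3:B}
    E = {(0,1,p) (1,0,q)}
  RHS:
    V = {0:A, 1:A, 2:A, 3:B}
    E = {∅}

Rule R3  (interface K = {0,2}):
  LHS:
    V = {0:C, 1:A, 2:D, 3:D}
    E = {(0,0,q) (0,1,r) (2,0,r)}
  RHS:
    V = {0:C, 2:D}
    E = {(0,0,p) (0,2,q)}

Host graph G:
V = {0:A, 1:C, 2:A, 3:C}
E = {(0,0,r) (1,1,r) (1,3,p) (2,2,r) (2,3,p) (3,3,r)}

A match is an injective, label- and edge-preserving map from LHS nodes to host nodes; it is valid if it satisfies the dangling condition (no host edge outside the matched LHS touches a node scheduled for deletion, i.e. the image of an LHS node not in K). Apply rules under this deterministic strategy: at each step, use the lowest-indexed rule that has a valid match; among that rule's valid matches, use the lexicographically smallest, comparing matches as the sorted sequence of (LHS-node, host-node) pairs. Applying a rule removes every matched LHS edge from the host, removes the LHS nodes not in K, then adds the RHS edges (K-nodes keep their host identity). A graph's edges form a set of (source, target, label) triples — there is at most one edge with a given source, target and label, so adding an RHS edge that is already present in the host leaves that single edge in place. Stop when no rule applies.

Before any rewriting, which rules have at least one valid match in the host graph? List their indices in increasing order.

R0: 4 valid matches — {0↦1, 1↦0}, {0↦1, 1↦2}, {0↦3, 1↦0} (+1 more)
R1: no valid match — LHS pattern not found
R2: no valid match — LHS pattern not found
R3: no valid match — LHS pattern not found

Answer: [R0]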